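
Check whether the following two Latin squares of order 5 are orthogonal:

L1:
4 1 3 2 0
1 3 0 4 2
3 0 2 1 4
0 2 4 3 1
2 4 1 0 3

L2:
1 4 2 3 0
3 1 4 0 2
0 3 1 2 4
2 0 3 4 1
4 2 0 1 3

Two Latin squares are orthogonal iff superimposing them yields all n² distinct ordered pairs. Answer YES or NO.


Form the n² = 25 superimposed pairs (L1[i][j], L2[i][j]), row by row (rows and columns indexed from 0):
row 0: (4,1) (1,4) (3,2) (2,3) (0,0)
row 1: (1,3) (3,1) (0,4) (4,0) (2,2)
row 2: (3,0) (0,3) (2,1) (1,2) (4,4)
row 3: (0,2) (2,0) (4,3) (3,4) (1,1)
row 4: (2,4) (4,2) (1,0) (0,1) (3,3)
Orthogonality requires all 25 pairs distinct.
Check by first coordinate: for each symbol s of L1, list the L2 entries in the n cells where L1 = s; they must all differ.
  L1 = 0: L2 entries (in reading order) 0, 4, 3, 2, 1 — all 5 distinct ✓
  L1 = 1: L2 entries (in reading order) 4, 3, 2, 1, 0 — all 5 distinct ✓
  L1 = 2: L2 entries (in reading order) 3, 2, 1, 0, 4 — all 5 distinct ✓
  L1 = 3: L2 entries (in reading order) 2, 1, 0, 4, 3 — all 5 distinct ✓
  L1 = 4: L2 entries (in reading order) 1, 0, 4, 3, 2 — all 5 distinct ✓
Every symbol of L1 meets every symbol of L2 exactly once, so all 25 pairs are distinct (25 of 25).
Conclusion: YES.

YES


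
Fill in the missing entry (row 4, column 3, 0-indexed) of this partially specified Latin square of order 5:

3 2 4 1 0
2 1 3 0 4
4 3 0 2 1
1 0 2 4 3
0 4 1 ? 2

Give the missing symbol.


Row 4 contains symbols [0, 1, 2, 4] — missing [3].
Column 3 contains symbols [0, 1, 2, 4] — missing [3].
The missing symbol must appear in both missing sets; intersection = [3].
Therefore the hidden value is 3.

Missing value = 3.


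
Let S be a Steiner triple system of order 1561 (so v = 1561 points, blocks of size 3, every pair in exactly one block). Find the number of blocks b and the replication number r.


An STS(v) is a 2-(v, 3, 1) BIBD: block size k = 3, λ = 1.
Replication: r(k − 1) = λ(v − 1) ⇒ r·2 = 1561 − 1 = 1560 ⇒ r = 780.
Block count: bk = vr ⇒ b·3 = 1561·780 = 1217580 ⇒ b = 405860.

r = 780, b = 405860.


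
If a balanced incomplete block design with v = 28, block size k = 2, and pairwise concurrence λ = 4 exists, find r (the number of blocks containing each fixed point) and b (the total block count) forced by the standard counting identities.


Any 2-(v, k, λ) BIBD satisfies two necessary conditions:
  (i)  Each point sits in r blocks, and counting incidences through any fixed point gives r(k − 1) = λ(v − 1), so r = λ(v − 1)/(k − 1).
  (ii) Total incidences bk = vr, so b = vr/k.
Step 1: r = λ(v − 1)/(k − 1) = 4·(28 − 1)/(2 − 1) = 4·27/1 = 108/1 = 108.
Step 2: b = vr/k = 28·108/2 = 3024/2 = 1512.
Check integrality: r = 108 ∈ Z ✓, b = 1512 ∈ Z ✓.
(These identities are necessary conditions: they determine r and b for any design with these parameters, but do not by themselves prove that one exists.)

r = 108, b = 1512.


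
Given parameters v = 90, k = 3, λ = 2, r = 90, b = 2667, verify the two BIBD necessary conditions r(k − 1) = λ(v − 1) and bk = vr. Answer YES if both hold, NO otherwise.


Condition (i): r(k − 1) = 90·2 = 180; λ(v − 1) = 2·89 = 178. Match? NO.
Condition (ii): bk = 2667·3 = 8001; vr = 90·90 = 8100. Match? NO.
Both conditions hold? NO.

NO


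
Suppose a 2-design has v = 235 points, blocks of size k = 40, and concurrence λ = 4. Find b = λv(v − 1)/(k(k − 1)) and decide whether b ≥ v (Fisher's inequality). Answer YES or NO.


b = λv(v − 1)/(k(k − 1)) = 4·235·234/(40·39) = 219960/1560 = 141.
Compare with v = 235: b < v, so Fisher's inequality fails.

NO


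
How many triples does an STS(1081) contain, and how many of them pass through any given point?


An STS(v) is a 2-(v, 3, 1) BIBD: block size k = 3, λ = 1.
Replication: r(k − 1) = λ(v − 1) ⇒ r·2 = 1081 − 1 = 1080 ⇒ r = 540.
Block count: b = v(v − 1)/6 = 1081·1080/6 = 1167480/6 = 194580.

r = 540, b = 194580.


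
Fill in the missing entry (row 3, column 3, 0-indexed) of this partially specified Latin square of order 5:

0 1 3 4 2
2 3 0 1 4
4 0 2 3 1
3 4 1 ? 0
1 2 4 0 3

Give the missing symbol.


Row 3 contains symbols [0, 1, 3, 4] — missing [2].
Column 3 contains symbols [0, 1, 3, 4] — missing [2].
The missing symbol must appear in both missing sets; intersection = [2].
Therefore the hidden value is 2.

Missing value = 2.


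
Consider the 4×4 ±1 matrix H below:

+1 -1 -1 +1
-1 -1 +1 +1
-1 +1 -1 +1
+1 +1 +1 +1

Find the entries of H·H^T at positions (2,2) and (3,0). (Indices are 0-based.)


Row 0 of H: [1, -1, -1, 1].
Row 2 of H: [-1, 1, -1, 1].
Row 3 of H: [1, 1, 1, 1].
(H·H^T)[2][2] = Σ_j H[2][j]·H[2][j] = (-1)² + (1)² + (-1)² + (1)² = 1 + 1 + 1 + 1 = 4.
(H·H^T)[3][0] = Σ_j H[3][j]·H[0][j] = (1)·(1) + (1)·(-1) + (1)·(-1) + (1)·(1) = 1 + -1 + -1 + 1 = 0.
So rows 3 and 0 are orthogonal; the diagonal entry equals n = 4.

(2,2) entry = 4; (3,0) entry = 0.


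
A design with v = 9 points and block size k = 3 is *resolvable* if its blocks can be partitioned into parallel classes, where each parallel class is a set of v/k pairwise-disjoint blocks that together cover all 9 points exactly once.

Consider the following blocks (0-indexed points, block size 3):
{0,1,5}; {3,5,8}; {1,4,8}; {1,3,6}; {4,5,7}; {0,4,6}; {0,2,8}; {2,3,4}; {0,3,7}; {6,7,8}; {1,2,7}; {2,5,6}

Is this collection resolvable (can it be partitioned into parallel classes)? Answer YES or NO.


v = 9, block size k = 3, number of blocks = 12.
For resolvability, blocks must partition into parallel classes of size v/k = 3.
Total blocks must therefore be a multiple of 3: 12 = 3·4 + 0 ⇒ divisible ✓.
Greedy packing gives 4 candidate class(es). Each should be a full parallel class (size 3, covers all 9 points).
  Class 1 (3 blocks): {0,1,5}; {2,3,4}; {6,7,8}. Points covered: [0, 1, 2, 3, 4, 5, 6, 7, 8].
  Class 2 (3 blocks): {3,5,8}; {0,4,6}; {1,2,7}. Points covered: [0, 1, 2, 3, 4, 5, 6, 7, 8].
  Class 3 (3 blocks): {1,4,8}; {0,3,7}; {2,5,6}. Points covered: [0, 1, 2, 3, 4, 5, 6, 7, 8].
  Class 4 (3 blocks): {1,3,6}; {4,5,7}; {0,2,8}. Points covered: [0, 1, 2, 3, 4, 5, 6, 7, 8].
All classes full (size 3)? YES. All classes cover every point? YES.
Resolvable? YES.

YES


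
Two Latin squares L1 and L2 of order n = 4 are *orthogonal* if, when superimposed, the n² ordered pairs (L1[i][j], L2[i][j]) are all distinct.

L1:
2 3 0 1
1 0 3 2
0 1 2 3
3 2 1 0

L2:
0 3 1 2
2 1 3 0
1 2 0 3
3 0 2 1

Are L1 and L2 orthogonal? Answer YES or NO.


Form the n² = 16 superimposed pairs (L1[i][j], L2[i][j]), row by row (rows and columns indexed from 0):
row 0: (2,0) (3,3) (0,1) (1,2)
row 1: (1,2) (0,1) (3,3) (2,0)
row 2: (0,1) (1,2) (2,0) (3,3)
row 3: (3,3) (2,0) (1,2) (0,1)
Orthogonality requires all 16 pairs distinct.
But the pair (1,2) repeats: cell (0,3) has L1 = 1, L2 = 2, and cell (1,0) has L1 = 1, L2 = 2.
A repeated pair means some other pair never occurs (only 4 distinct pairs out of 16), so the squares are not orthogonal.
Conclusion: NO.

NO


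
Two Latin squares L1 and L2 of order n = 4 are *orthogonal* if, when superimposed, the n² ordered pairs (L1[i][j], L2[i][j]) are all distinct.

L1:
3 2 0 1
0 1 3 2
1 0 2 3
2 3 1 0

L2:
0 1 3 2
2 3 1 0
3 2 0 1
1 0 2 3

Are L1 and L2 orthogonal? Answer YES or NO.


Form the n² = 16 superimposed pairs (L1[i][j], L2[i][j]), row by row (rows and columns indexed from 0):
row 0: (3,0) (2,1) (0,3) (1,2)
row 1: (0,2) (1,3) (3,1) (2,0)
row 2: (1,3) (0,2) (2,0) (3,1)
row 3: (2,1) (3,0) (1,2) (0,3)
Orthogonality requires all 16 pairs distinct.
But the pair (1,3) repeats: cell (1,1) has L1 = 1, L2 = 3, and cell (2,0) has L1 = 1, L2 = 3.
A repeated pair means some other pair never occurs (only 8 distinct pairs out of 16), so the squares are not orthogonal.
Conclusion: NO.

NO


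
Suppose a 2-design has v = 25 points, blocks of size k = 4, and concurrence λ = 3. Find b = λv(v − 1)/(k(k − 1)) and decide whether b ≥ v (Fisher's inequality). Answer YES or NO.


r = λ(v − 1)/(k − 1) = 3·24/3 = 24.
b = vr/k = 25·24/4 = 150.
Fisher's inequality: b ≥ v ⇔ 150 ≥ 25? YES.

YES


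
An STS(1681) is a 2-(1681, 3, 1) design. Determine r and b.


An STS(v) is a 2-(v, 3, 1) BIBD: block size k = 3, λ = 1.
Replication: r(k − 1) = λ(v − 1) ⇒ r·2 = 1681 − 1 = 1680 ⇒ r = 840.
Block count: bk = vr ⇒ b·3 = 1681·840 = 1412040 ⇒ b = 470680.
(Check via b = v(v − 1)/6 = 1681·1680/6 = 2824080/6 = 470680.)

r = 840, b = 470680.


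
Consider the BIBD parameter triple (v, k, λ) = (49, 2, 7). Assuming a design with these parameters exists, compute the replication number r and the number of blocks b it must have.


Any 2-(v, k, λ) BIBD satisfies two necessary conditions:
  (i)  Each point sits in r blocks, and counting incidences through any fixed point gives r(k − 1) = λ(v − 1), so r = λ(v − 1)/(k − 1).
  (ii) Total incidences bk = vr, so b = vr/k.
Step 1: r = λ(v − 1)/(k − 1) = 7·(49 − 1)/(2 − 1) = 7·48/1 = 336/1 = 336.
Step 2: b = vr/k = 49·336/2 = 16464/2 = 8232.
Check integrality: r = 336 ∈ Z ✓, b = 8232 ∈ Z ✓.
(These identities are necessary conditions: they determine r and b for any design with these parameters, but do not by themselves prove that one exists.)

r = 336, b = 8232.


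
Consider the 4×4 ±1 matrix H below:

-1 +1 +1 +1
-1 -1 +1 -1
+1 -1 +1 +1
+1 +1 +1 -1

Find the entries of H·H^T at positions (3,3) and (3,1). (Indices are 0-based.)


Row 1 of H: [-1, -1, 1, -1].
Row 3 of H: [1, 1, 1, -1].
(H·H^T)[3][3] = Σ_j H[3][j]·H[3][j] = (1)² + (1)² + (1)² + (-1)² = 1 + 1 + 1 + 1 = 4.
(H·H^T)[3][1] = Σ_j H[3][j]·H[1][j] = (1)·(-1) + (1)·(-1) + (1)·(1) + (-1)·(-1) = -1 + -1 + 1 + 1 = 0.
So rows 3 and 1 are orthogonal; the diagonal entry equals n = 4.

(3,3) entry = 4; (3,1) entry = 0.


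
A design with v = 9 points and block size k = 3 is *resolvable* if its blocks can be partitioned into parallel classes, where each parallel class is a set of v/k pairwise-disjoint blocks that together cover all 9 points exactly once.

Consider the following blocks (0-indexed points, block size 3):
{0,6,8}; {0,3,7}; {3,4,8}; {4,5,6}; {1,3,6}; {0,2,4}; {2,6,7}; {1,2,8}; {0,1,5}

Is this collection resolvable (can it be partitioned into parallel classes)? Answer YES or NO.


v = 9, block size k = 3, number of blocks = 9.
For resolvability, blocks must partition into parallel classes of size v/k = 3.
Total blocks must therefore be a multiple of 3: 9 = 3·3 + 0 ⇒ divisible ✓.
Consider block {0,6,8}. It intersects every other block in the collection, so no parallel class of size 3 can contain it.
Since every block must belong to some parallel class in a resolution, the collection cannot be partitioned into parallel classes.
Resolvable? NO.

NO


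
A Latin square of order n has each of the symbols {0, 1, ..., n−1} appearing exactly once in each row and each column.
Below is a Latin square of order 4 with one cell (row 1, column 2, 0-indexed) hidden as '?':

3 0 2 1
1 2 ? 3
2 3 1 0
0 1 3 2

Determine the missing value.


Row 1 contains symbols [1, 2, 3] — missing [0].
Column 2 contains symbols [1, 2, 3] — missing [0].
The missing symbol must appear in both missing sets; intersection = [0].
Therefore the hidden value is 0.

Missing value = 0.


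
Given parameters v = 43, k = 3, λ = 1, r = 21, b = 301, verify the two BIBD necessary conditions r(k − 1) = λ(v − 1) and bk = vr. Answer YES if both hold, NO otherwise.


Condition (i): r(k − 1) = 21·2 = 42; λ(v − 1) = 1·42 = 42. Match? YES.
Condition (ii): bk = 301·3 = 903; vr = 43·21 = 903. Match? YES.
Both conditions hold? YES.

YES


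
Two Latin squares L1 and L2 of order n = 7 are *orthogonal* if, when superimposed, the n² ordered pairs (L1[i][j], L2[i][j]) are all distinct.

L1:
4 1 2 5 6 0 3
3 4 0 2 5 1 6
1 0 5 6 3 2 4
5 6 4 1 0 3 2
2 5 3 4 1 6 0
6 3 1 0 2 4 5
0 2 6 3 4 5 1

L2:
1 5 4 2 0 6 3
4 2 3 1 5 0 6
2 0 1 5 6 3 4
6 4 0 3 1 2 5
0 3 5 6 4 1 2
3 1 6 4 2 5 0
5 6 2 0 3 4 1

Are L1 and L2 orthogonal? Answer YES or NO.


Form the n² = 49 superimposed pairs (L1[i][j], L2[i][j]), row by row (rows and columns indexed from 0):
row 0: (4,1) (1,5) (2,4) (5,2) (6,0) (0,6) (3,3)
row 1: (3,4) (4,2) (0,3) (2,1) (5,5) (1,0) (6,6)
row 2: (1,2) (0,0) (5,1) (6,5) (3,6) (2,3) (4,4)
row 3: (5,6) (6,4) (4,0) (1,3) (0,1) (3,2) (2,5)
row 4: (2,0) (5,3) (3,5) (4,6) (1,4) (6,1) (0,2)
row 5: (6,3) (3,1) (1,6) (0,4) (2,2) (4,5) (5,0)
row 6: (0,5) (2,6) (6,2) (3,0) (4,3) (5,4) (1,1)
Orthogonality requires all 49 pairs distinct.
Check by first coordinate: for each symbol s of L1, list the L2 entries in the n cells where L1 = s; they must all differ.
  L1 = 0: L2 entries (in reading order) 6, 3, 0, 1, 2, 4, 5 — all 7 distinct ✓
  L1 = 1: L2 entries (in reading order) 5, 0, 2, 3, 4, 6, 1 — all 7 distinct ✓
  L1 = 2: L2 entries (in reading order) 4, 1, 3, 5, 0, 2, 6 — all 7 distinct ✓
  L1 = 3: L2 entries (in reading order) 3, 4, 6, 2, 5, 1, 0 — all 7 distinct ✓
  L1 = 4: L2 entries (in reading order) 1, 2, 4, 0, 6, 5, 3 — all 7 distinct ✓
  L1 = 5: L2 entries (in reading order) 2, 5, 1, 6, 3, 0, 4 — all 7 distinct ✓
  L1 = 6: L2 entries (in reading order) 0, 6, 5, 4, 1, 3, 2 — all 7 distinct ✓
Every symbol of L1 meets every symbol of L2 exactly once, so all 49 pairs are distinct (49 of 49).
Conclusion: YES.

YES


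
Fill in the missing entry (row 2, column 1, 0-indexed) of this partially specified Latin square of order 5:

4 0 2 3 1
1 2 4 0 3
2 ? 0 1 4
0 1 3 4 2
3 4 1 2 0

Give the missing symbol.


Row 2 contains symbols [0, 1, 2, 4] — missing [3].
Column 1 contains symbols [0, 1, 2, 4] — missing [3].
The missing symbol must appear in both missing sets; intersection = [3].
Therefore the hidden value is 3.

Missing value = 3.


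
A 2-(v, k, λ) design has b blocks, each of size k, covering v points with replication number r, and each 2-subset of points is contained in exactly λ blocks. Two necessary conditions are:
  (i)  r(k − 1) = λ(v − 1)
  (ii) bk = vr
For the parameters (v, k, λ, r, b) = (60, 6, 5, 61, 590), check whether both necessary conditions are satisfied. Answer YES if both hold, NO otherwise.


Condition (i): r(k − 1) = 61·5 = 305; λ(v − 1) = 5·59 = 295. Match? NO.
Condition (ii): bk = 590·6 = 3540; vr = 60·61 = 3660. Match? NO.
Both conditions hold? NO.

NO


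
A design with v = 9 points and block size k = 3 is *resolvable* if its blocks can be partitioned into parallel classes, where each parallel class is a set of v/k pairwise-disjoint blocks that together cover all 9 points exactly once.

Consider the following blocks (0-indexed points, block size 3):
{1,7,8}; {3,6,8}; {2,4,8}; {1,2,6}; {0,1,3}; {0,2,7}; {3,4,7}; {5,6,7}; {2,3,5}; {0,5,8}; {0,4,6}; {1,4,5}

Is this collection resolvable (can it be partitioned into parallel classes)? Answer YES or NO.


v = 9, block size k = 3, number of blocks = 12.
For resolvability, blocks must partition into parallel classes of size v/k = 3.
Total blocks must therefore be a multiple of 3: 12 = 3·4 + 0 ⇒ divisible ✓.
Greedy packing gives 4 candidate class(es). Each should be a full parallel class (size 3, covers all 9 points).
  Class 1 (3 blocks): {1,7,8}; {2,3,5}; {0,4,6}. Points covered: [0, 1, 2, 3, 4, 5, 6, 7, 8].
  Class 2 (3 blocks): {3,6,8}; {0,2,7}; {1,4,5}. Points covered: [0, 1, 2, 3, 4, 5, 6, 7, 8].
  Class 3 (3 blocks): {2,4,8}; {0,1,3}; {5,6,7}. Points covered: [0, 1, 2, 3, 4, 5, 6, 7, 8].
  Class 4 (3 blocks): {1,2,6}; {3,4,7}; {0,5,8}. Points covered: [0, 1, 2, 3, 4, 5, 6, 7, 8].
All classes full (size 3)? YES. All classes cover every point? YES.
Resolvable? YES.

YES


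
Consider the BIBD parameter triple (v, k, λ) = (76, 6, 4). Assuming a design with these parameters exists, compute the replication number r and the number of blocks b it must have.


Any 2-(v, k, λ) BIBD satisfies two necessary conditions:
  (i)  Each point sits in r blocks, and counting incidences through any fixed point gives r(k − 1) = λ(v − 1), so r = λ(v − 1)/(k − 1).
  (ii) Total incidences bk = vr, so b = vr/k.
Step 1: r = λ(v − 1)/(k − 1) = 4·(76 − 1)/(6 − 1) = 4·75/5 = 300/5 = 60.
Step 2: b = vr/k = 76·60/6 = 4560/6 = 760.
Check integrality: r = 60 ∈ Z ✓, b = 760 ∈ Z ✓.
(These identities are necessary conditions: they determine r and b for any design with these parameters, but do not by themselves prove that one exists.)

r = 60, b = 760.


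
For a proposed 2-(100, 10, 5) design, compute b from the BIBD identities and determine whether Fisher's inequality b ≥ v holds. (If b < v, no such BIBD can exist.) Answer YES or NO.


r = λ(v − 1)/(k − 1) = 5·99/9 = 55.
b = vr/k = 100·55/10 = 550.
Fisher's inequality: b ≥ v ⇔ 550 ≥ 100? YES.

YES


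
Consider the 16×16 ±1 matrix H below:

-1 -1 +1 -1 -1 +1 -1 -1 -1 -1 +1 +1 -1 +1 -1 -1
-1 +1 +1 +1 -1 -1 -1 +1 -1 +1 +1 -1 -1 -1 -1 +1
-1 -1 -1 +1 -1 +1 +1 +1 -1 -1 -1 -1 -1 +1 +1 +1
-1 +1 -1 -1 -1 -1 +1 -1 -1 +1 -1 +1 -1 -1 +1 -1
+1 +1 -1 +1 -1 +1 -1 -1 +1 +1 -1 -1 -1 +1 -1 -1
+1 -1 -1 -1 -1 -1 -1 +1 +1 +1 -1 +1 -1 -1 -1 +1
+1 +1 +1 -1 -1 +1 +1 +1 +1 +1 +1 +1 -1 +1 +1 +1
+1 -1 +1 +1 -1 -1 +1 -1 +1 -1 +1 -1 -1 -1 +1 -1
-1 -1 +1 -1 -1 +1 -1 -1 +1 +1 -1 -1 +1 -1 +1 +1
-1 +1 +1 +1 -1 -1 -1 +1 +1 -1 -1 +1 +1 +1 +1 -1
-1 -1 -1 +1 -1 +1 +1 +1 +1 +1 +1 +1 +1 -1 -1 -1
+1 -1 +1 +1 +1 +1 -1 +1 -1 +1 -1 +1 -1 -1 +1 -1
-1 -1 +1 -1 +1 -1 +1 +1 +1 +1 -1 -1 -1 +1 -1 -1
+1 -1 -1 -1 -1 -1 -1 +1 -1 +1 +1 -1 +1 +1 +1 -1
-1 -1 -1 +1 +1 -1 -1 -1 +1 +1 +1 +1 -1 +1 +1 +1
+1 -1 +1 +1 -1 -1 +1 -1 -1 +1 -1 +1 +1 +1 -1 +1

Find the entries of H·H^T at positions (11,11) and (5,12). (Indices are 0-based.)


Row 5 of H: [1, -1, -1, -1, -1, -1, -1, 1, 1, 1, -1, 1, -1, -1, -1, 1].
Row 11 of H: [1, -1, 1, 1, 1, 1, -1, 1, -1, 1, -1, 1, -1, -1, 1, -1].
Row 12 of H: [-1, -1, 1, -1, 1, -1, 1, 1, 1, 1, -1, -1, -1, 1, -1, -1].
(H·H^T)[11][11] = Σ_j H[11][j]·H[11][j] = (1)² + (-1)² + (1)² + (1)² + (1)² + (1)² + (-1)² + (1)² + (-1)² + (1)² + (-1)² + (1)² + (-1)² + (-1)² + (1)² + (-1)² = 1 + 1 + 1 + 1 + 1 + 1 + 1 + 1 + 1 + 1 + 1 + 1 + 1 + 1 + 1 + 1 = 16.
(H·H^T)[5][12] = Σ_j H[5][j]·H[12][j] = (1)·(-1) + (-1)·(-1) + (-1)·(1) + (-1)·(-1) + (-1)·(1) + (-1)·(-1) + (-1)·(1) + (1)·(1) + (1)·(1) + (1)·(1) + (-1)·(-1) + (1)·(-1) + (-1)·(-1) + (-1)·(1) + (-1)·(-1) + (1)·(-1) = -1 + 1 + -1 + 1 + -1 + 1 + -1 + 1 + 1 + 1 + 1 + -1 + 1 + -1 + 1 + -1 = 2.
Rows 5 and 12 are not orthogonal (dot product = 2 ≠ 0), so H is not a Hadamard matrix.

(11,11) entry = 16; (5,12) entry = 2.


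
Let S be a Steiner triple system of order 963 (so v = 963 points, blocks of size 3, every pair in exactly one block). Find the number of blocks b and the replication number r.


An STS(v) is a 2-(v, 3, 1) BIBD: block size k = 3, λ = 1.
Replication: r(k − 1) = λ(v − 1) ⇒ r·2 = 963 − 1 = 962 ⇒ r = 481.
Block count: b = v(v − 1)/6 = 963·962/6 = 926406/6 = 154401.

r = 481, b = 154401.


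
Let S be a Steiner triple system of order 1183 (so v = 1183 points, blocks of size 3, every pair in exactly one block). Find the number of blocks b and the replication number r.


An STS(v) is a 2-(v, 3, 1) BIBD: block size k = 3, λ = 1.
Replication: r(k − 1) = λ(v − 1) ⇒ r·2 = 1183 − 1 = 1182 ⇒ r = 591.
Block count: b = v(v − 1)/6 = 1183·1182/6 = 1398306/6 = 233051.
(Check via bk = vr: 233051·3 = 699153 = 1183·591 = 699153 ✓.)

r = 591, b = 233051.


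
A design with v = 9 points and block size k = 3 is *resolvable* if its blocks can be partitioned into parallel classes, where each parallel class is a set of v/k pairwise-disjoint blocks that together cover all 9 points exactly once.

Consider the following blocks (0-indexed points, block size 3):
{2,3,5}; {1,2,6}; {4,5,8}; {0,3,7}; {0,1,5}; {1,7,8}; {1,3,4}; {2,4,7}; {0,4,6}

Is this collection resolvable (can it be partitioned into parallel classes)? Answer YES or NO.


v = 9, block size k = 3, number of blocks = 9.
For resolvability, blocks must partition into parallel classes of size v/k = 3.
Total blocks must therefore be a multiple of 3: 9 = 3·3 + 0 ⇒ divisible ✓.
Consider block {0,1,5}. The only other block(s) in the collection disjoint from it are {2,4,7} — just 1 block(s). Any parallel class containing {0,1,5} would need 2 other blocks each disjoint from it, so no parallel class of size 3 can contain {0,1,5}.
Since every block must belong to some parallel class in a resolution, the collection cannot be partitioned into parallel classes.
Resolvable? NO.

NO


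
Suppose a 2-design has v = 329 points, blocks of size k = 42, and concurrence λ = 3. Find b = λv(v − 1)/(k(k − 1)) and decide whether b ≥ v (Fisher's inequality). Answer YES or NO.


r = λ(v − 1)/(k − 1) = 3·328/41 = 24.
b = vr/k = 329·24/42 = 188.
Fisher's inequality: b ≥ v ⇔ 188 ≥ 329? NO.

NO


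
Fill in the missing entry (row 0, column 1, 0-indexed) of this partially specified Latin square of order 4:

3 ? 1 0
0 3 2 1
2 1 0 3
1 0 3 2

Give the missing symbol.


Row 0 contains symbols [0, 1, 3] — missing [2].
Column 1 contains symbols [0, 1, 3] — missing [2].
The missing symbol must appear in both missing sets; intersection = [2].
Therefore the hidden value is 2.

Missing value = 2.


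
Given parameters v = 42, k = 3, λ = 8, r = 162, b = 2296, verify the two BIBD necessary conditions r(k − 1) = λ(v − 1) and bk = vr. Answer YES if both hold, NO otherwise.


Condition (i): r(k − 1) = 162·2 = 324; λ(v − 1) = 8·41 = 328. Match? NO.
Condition (ii): bk = 2296·3 = 6888; vr = 42·162 = 6804. Match? NO.
Both conditions hold? NO.

NO


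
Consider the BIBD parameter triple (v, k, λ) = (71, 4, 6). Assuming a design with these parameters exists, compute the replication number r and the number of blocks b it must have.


Any 2-(v, k, λ) BIBD satisfies two necessary conditions:
  (i)  Each point sits in r blocks, and counting incidences through any fixed point gives r(k − 1) = λ(v − 1), so r = λ(v − 1)/(k − 1).
  (ii) Total incidences bk = vr, so b = vr/k.
Step 1: r = λ(v − 1)/(k − 1) = 6·(71 − 1)/(4 − 1) = 6·70/3 = 420/3 = 140.
Step 2: b = vr/k = 71·140/4 = 9940/4 = 2485.
Check integrality: r = 140 ∈ Z ✓, b = 2485 ∈ Z ✓.
(These identities are necessary conditions: they determine r and b for any design with these parameters, but do not by themselves prove that one exists.)

r = 140, b = 2485.


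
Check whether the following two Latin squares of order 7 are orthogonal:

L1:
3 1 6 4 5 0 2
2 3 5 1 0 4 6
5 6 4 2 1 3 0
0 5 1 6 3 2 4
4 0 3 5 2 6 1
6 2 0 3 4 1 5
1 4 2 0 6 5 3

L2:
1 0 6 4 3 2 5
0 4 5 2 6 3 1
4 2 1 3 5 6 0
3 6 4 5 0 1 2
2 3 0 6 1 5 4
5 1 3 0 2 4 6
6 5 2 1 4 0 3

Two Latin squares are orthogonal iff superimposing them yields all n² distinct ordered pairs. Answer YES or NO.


Form the n² = 49 superimposed pairs (L1[i][j], L2[i][j]), row by row (rows and columns indexed from 0):
row 0: (3,1) (1,0) (6,6) (4,4) (5,3) (0,2) (2,5)
row 1: (2,0) (3,4) (5,5) (1,2) (0,6) (4,3) (6,1)
row 2: (5,4) (6,2) (4,1) (2,3) (1,5) (3,6) (0,0)
row 3: (0,3) (5,6) (1,4) (6,5) (3,0) (2,1) (4,2)
row 4: (4,2) (0,3) (3,0) (5,6) (2,1) (6,5) (1,4)
row 5: (6,5) (2,1) (0,3) (3,0) (4,2) (1,4) (5,6)
row 6: (1,6) (4,5) (2,2) (0,1) (6,4) (5,0) (3,3)
Orthogonality requires all 49 pairs distinct.
But the pair (4,2) repeats: cell (3,6) has L1 = 4, L2 = 2, and cell (4,0) has L1 = 4, L2 = 2.
A repeated pair means some other pair never occurs (only 35 distinct pairs out of 49), so the squares are not orthogonal.
Conclusion: NO.

NO


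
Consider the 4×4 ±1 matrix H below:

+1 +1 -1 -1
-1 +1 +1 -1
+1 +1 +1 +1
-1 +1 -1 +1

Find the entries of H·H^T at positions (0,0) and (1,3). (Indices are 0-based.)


Row 0 of H: [1, 1, -1, -1].
Row 1 of H: [-1, 1, 1, -1].
Row 3 of H: [-1, 1, -1, 1].
(H·H^T)[0][0] = Σ_j H[0][j]·H[0][j] = (1)² + (1)² + (-1)² + (-1)² = 1 + 1 + 1 + 1 = 4.
(H·H^T)[1][3] = Σ_j H[1][j]·H[3][j] = (-1)·(-1) + (1)·(1) + (1)·(-1) + (-1)·(1) = 1 + 1 + -1 + -1 = 0.
So rows 1 and 3 are orthogonal; the diagonal entry equals n = 4.

(0,0) entry = 4; (1,3) entry = 0.


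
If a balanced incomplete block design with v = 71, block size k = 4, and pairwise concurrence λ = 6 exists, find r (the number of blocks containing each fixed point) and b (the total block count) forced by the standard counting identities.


Any 2-(v, k, λ) BIBD satisfies two necessary conditions:
  (i)  Each point sits in r blocks, and counting incidences through any fixed point gives r(k − 1) = λ(v − 1), so r = λ(v − 1)/(k − 1).
  (ii) Total incidences bk = vr, so b = vr/k.
Step 1: r = λ(v − 1)/(k − 1) = 6·(71 − 1)/(4 − 1) = 6·70/3 = 420/3 = 140.
Step 2: b = vr/k = 71·140/4 = 9940/4 = 2485.
Check integrality: r = 140 ∈ Z ✓, b = 2485 ∈ Z ✓.
(These identities are necessary conditions: they determine r and b for any design with these parameters, but do not by themselves prove that one exists.)

r = 140, b = 2485.


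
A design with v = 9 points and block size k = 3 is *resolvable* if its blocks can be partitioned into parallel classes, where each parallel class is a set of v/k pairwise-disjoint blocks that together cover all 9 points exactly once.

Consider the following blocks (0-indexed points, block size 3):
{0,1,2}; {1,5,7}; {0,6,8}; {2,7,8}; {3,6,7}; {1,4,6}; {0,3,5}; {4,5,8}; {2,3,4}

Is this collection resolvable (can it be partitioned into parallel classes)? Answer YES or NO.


v = 9, block size k = 3, number of blocks = 9.
For resolvability, blocks must partition into parallel classes of size v/k = 3.
Total blocks must therefore be a multiple of 3: 9 = 3·3 + 0 ⇒ divisible ✓.
Greedy packing gives 3 candidate class(es). Each should be a full parallel class (size 3, covers all 9 points).
  Class 1 (3 blocks): {0,1,2}; {3,6,7}; {4,5,8}. Points covered: [0, 1, 2, 3, 4, 5, 6, 7, 8].
  Class 2 (3 blocks): {1,5,7}; {0,6,8}; {2,3,4}. Points covered: [0, 1, 2, 3, 4, 5, 6, 7, 8].
  Class 3 (3 blocks): {2,7,8}; {1,4,6}; {0,3,5}. Points covered: [0, 1, 2, 3, 4, 5, 6, 7, 8].
All classes full (size 3)? YES. All classes cover every point? YES.
Resolvable? YES.

YES


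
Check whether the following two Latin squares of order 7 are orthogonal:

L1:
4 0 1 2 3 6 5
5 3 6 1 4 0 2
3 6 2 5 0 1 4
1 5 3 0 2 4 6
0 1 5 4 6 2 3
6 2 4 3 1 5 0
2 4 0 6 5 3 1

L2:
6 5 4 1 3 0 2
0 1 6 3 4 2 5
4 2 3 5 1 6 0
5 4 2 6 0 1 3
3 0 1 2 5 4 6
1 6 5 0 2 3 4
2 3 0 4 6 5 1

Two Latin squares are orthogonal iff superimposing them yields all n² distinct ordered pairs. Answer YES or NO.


Form the n² = 49 superimposed pairs (L1[i][j], L2[i][j]), row by row (rows and columns indexed from 0):
row 0: (4,6) (0,5) (1,4) (2,1) (3,3) (6,0) (5,2)
row 1: (5,0) (3,1) (6,6) (1,3) (4,4) (0,2) (2,5)
row 2: (3,4) (6,2) (2,3) (5,5) (0,1) (1,6) (4,0)
row 3: (1,5) (5,4) (3,2) (0,6) (2,0) (4,1) (6,3)
row 4: (0,3) (1,0) (5,1) (4,2) (6,5) (2,4) (3,6)
row 5: (6,1) (2,6) (4,5) (3,0) (1,2) (5,3) (0,4)
row 6: (2,2) (4,3) (0,0) (6,4) (5,6) (3,5) (1,1)
Orthogonality requires all 49 pairs distinct.
Check by first coordinate: for each symbol s of L1, list the L2 entries in the n cells where L1 = s; they must all differ.
  L1 = 0: L2 entries (in reading order) 5, 2, 1, 6, 3, 4, 0 — all 7 distinct ✓
  L1 = 1: L2 entries (in reading order) 4, 3, 6, 5, 0, 2, 1 — all 7 distinct ✓
  L1 = 2: L2 entries (in reading order) 1, 5, 3, 0, 4, 6, 2 — all 7 distinct ✓
  L1 = 3: L2 entries (in reading order) 3, 1, 4, 2, 6, 0, 5 — all 7 distinct ✓
  L1 = 4: L2 entries (in reading order) 6, 4, 0, 1, 2, 5, 3 — all 7 distinct ✓
  L1 = 5: L2 entries (in reading order) 2, 0, 5, 4, 1, 3, 6 — all 7 distinct ✓
  L1 = 6: L2 entries (in reading order) 0, 6, 2, 3, 5, 1, 4 — all 7 distinct ✓
Every symbol of L1 meets every symbol of L2 exactly once, so all 49 pairs are distinct (49 of 49).
Conclusion: YES.

YES


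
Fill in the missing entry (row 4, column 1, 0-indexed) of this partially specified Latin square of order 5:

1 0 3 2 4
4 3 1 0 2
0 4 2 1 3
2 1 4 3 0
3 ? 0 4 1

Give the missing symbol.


Row 4 contains symbols [0, 1, 3, 4] — missing [2].
Column 1 contains symbols [0, 1, 3, 4] — missing [2].
The missing symbol must appear in both missing sets; intersection = [2].
Therefore the hidden value is 2.

Missing value = 2.


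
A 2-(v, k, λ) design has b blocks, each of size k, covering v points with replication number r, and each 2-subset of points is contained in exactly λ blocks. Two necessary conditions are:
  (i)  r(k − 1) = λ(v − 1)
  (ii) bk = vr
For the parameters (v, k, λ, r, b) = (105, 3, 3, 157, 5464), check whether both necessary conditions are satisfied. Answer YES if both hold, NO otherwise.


Condition (i): r(k − 1) = 157·2 = 314; λ(v − 1) = 3·104 = 312. Match? NO.
Condition (ii): bk = 5464·3 = 16392; vr = 105·157 = 16485. Match? NO.
Both conditions hold? NO.

NO


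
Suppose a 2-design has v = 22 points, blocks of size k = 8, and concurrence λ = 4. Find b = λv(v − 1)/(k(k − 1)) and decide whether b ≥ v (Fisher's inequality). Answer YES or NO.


b = λv(v − 1)/(k(k − 1)) = 4·22·21/(8·7) = 1848/56 = 33.
Compare with v = 22: b ≥ v, so Fisher's inequality holds.

YES


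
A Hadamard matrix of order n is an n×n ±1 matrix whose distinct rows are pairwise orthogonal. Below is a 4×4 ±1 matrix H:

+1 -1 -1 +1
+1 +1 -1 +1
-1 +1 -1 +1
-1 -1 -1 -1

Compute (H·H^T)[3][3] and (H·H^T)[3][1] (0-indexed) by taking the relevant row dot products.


Row 1 of H: [1, 1, -1, 1].
Row 3 of H: [-1, -1, -1, -1].
(H·H^T)[3][3] = Σ_j H[3][j]·H[3][j] = (-1)² + (-1)² + (-1)² + (-1)² = 1 + 1 + 1 + 1 = 4.
(H·H^T)[3][1] = Σ_j H[3][j]·H[1][j] = (-1)·(1) + (-1)·(1) + (-1)·(-1) + (-1)·(1) = -1 + -1 + 1 + -1 = -2.
Rows 3 and 1 are not orthogonal (dot product = -2 ≠ 0), so H is not a Hadamard matrix.

(3,3) entry = 4; (3,1) entry = -2.


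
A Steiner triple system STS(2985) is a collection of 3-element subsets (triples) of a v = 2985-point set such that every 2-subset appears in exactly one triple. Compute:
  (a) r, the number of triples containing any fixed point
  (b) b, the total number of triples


An STS(v) is a 2-(v, 3, 1) BIBD: block size k = 3, λ = 1.
Replication: r(k − 1) = λ(v − 1) ⇒ r·2 = 2985 − 1 = 2984 ⇒ r = 1492.
Block count: b = v(v − 1)/6 = 2985·2984/6 = 8907240/6 = 1484540.

r = 1492, b = 1484540.


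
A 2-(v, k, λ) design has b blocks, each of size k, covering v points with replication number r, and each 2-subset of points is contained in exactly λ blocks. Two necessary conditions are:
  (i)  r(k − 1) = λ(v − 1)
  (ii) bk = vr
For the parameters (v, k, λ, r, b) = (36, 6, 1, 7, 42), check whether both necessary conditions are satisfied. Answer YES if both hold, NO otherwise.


Condition (i): r(k − 1) = 7·5 = 35; λ(v − 1) = 1·35 = 35. Match? YES.
Condition (ii): bk = 42·6 = 252; vr = 36·7 = 252. Match? YES.
Both conditions hold? YES.

YES


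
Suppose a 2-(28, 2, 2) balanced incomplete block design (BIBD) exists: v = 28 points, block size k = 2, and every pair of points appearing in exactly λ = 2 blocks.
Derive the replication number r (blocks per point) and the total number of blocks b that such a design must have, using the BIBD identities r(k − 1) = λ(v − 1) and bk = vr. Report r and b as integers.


Any 2-(v, k, λ) BIBD satisfies two necessary conditions:
  (i)  Each point sits in r blocks, and counting incidences through any fixed point gives r(k − 1) = λ(v − 1), so r = λ(v − 1)/(k − 1).
  (ii) Total incidences bk = vr, so b = vr/k.
Step 1: r = λ(v − 1)/(k − 1) = 2·(28 − 1)/(2 − 1) = 2·27/1 = 54/1 = 54.
Step 2: b = vr/k = 28·54/2 = 1512/2 = 756.
Check integrality: r = 54 ∈ Z ✓, b = 756 ∈ Z ✓.
(These identities are necessary conditions: they determine r and b for any design with these parameters, but do not by themselves prove that one exists.)

r = 54, b = 756.


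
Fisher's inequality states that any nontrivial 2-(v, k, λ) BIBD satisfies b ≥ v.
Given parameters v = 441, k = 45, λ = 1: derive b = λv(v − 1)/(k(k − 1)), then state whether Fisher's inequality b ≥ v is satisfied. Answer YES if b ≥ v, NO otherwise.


r = λ(v − 1)/(k − 1) = 1·440/44 = 10.
b = vr/k = 441·10/45 = 98.
Fisher's inequality: b ≥ v ⇔ 98 ≥ 441? NO.

NO


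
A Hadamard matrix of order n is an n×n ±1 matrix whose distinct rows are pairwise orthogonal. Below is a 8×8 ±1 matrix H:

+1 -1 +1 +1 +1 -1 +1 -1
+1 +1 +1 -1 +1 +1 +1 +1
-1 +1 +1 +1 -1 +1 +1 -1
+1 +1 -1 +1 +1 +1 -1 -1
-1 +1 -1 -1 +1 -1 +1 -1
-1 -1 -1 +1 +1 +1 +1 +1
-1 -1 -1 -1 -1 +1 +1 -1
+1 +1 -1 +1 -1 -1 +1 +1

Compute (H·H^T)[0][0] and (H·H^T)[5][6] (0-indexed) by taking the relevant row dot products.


Row 0 of H: [1, -1, 1, 1, 1, -1, 1, -1].
Row 5 of H: [-1, -1, -1, 1, 1, 1, 1, 1].
Row 6 of H: [-1, -1, -1, -1, -1, 1, 1, -1].
(H·H^T)[0][0] = Σ_j H[0][j]·H[0][j] = (1)² + (-1)² + (1)² + (1)² + (1)² + (-1)² + (1)² + (-1)² = 1 + 1 + 1 + 1 + 1 + 1 + 1 + 1 = 8.
(H·H^T)[5][6] = Σ_j H[5][j]·H[6][j] = (-1)·(-1) + (-1)·(-1) + (-1)·(-1) + (1)·(-1) + (1)·(-1) + (1)·(1) + (1)·(1) + (1)·(-1) = 1 + 1 + 1 + -1 + -1 + 1 + 1 + -1 = 2.
Rows 5 and 6 are not orthogonal (dot product = 2 ≠ 0), so H is not a Hadamard matrix.

(0,0) entry = 8; (5,6) entry = 2.


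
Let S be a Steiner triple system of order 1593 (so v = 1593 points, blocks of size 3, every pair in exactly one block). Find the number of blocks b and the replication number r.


An STS(v) is a 2-(v, 3, 1) BIBD: block size k = 3, λ = 1.
Replication: r(k − 1) = λ(v − 1) ⇒ r·2 = 1593 − 1 = 1592 ⇒ r = 796.
Block count: b = v(v − 1)/6 = 1593·1592/6 = 2536056/6 = 422676.

r = 796, b = 422676.


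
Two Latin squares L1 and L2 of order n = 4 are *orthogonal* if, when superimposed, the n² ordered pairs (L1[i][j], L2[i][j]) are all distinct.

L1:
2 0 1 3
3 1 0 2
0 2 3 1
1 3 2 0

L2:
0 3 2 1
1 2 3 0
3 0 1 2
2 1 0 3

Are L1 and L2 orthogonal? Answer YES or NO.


Form the n² = 16 superimposed pairs (L1[i][j], L2[i][j]), row by row (rows and columns indexed from 0):
row 0: (2,0) (0,3) (1,2) (3,1)
row 1: (3,1) (1,2) (0,3) (2,0)
row 2: (0,3) (2,0) (3,1) (1,2)
row 3: (1,2) (3,1) (2,0) (0,3)
Orthogonality requires all 16 pairs distinct.
But the pair (3,1) repeats: cell (0,3) has L1 = 3, L2 = 1, and cell (1,0) has L1 = 3, L2 = 1.
A repeated pair means some other pair never occurs (only 4 distinct pairs out of 16), so the squares are not orthogonal.
Conclusion: NO.

NO


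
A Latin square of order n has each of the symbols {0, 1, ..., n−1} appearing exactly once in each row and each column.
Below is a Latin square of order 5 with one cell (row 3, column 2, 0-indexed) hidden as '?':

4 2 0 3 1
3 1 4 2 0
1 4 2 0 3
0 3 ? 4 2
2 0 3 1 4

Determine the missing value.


Row 3 contains symbols [0, 2, 3, 4] — missing [1].
Column 2 contains symbols [0, 2, 3, 4] — missing [1].
The missing symbol must appear in both missing sets; intersection = [1].
Therefore the hidden value is 1.

Missing value = 1.


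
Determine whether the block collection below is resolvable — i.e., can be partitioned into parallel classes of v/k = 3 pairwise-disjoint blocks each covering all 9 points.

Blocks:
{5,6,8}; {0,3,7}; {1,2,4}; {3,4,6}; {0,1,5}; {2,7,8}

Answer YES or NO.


v = 9, block size k = 3, number of blocks = 6.
For resolvability, blocks must partition into parallel classes of size v/k = 3.
Total blocks must therefore be a multiple of 3: 6 = 3·2 + 0 ⇒ divisible ✓.
Greedy packing gives 2 candidate class(es). Each should be a full parallel class (size 3, covers all 9 points).
  Class 1 (3 blocks): {5,6,8}; {0,3,7}; {1,2,4}. Points covered: [0, 1, 2, 3, 4, 5, 6, 7, 8].
  Class 2 (3 blocks): {3,4,6}; {0,1,5}; {2,7,8}. Points covered: [0, 1, 2, 3, 4, 5, 6, 7, 8].
All classes full (size 3)? YES. All classes cover every point? YES.
Resolvable? YES.

YES


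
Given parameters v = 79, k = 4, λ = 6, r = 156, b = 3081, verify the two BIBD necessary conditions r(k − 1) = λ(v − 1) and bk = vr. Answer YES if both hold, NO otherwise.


Condition (i): r(k − 1) = 156·3 = 468; λ(v − 1) = 6·78 = 468. Match? YES.
Condition (ii): bk = 3081·4 = 12324; vr = 79·156 = 12324. Match? YES.
Both conditions hold? YES.

YES


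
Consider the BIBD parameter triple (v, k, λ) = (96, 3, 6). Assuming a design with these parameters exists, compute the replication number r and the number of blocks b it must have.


Any 2-(v, k, λ) BIBD satisfies two necessary conditions:
  (i)  Each point sits in r blocks, and counting incidences through any fixed point gives r(k − 1) = λ(v − 1), so r = λ(v − 1)/(k − 1).
  (ii) Total incidences bk = vr, so b = vr/k.
Step 1: r = λ(v − 1)/(k − 1) = 6·(96 − 1)/(3 − 1) = 6·95/2 = 570/2 = 285.
Step 2: b = vr/k = 96·285/3 = 27360/3 = 9120.
Check integrality: r = 285 ∈ Z ✓, b = 9120 ∈ Z ✓.
(These identities are necessary conditions: they determine r and b for any design with these parameters, but do not by themselves prove that one exists.)

r = 285, b = 9120.


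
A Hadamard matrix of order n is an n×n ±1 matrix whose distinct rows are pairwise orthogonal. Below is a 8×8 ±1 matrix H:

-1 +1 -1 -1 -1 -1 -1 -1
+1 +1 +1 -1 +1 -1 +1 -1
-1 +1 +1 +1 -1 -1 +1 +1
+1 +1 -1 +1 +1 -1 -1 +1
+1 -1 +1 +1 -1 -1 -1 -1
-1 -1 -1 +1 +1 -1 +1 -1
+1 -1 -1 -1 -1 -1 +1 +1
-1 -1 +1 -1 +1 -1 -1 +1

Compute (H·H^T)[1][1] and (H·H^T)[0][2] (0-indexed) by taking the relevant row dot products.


Row 0 of H: [-1, 1, -1, -1, -1, -1, -1, -1].
Row 1 of H: [1, 1, 1, -1, 1, -1, 1, -1].
Row 2 of H: [-1, 1, 1, 1, -1, -1, 1, 1].
(H·H^T)[1][1] = Σ_j H[1][j]·H[1][j] = (1)² + (1)² + (1)² + (-1)² + (1)² + (-1)² + (1)² + (-1)² = 1 + 1 + 1 + 1 + 1 + 1 + 1 + 1 = 8.
(H·H^T)[0][2] = Σ_j H[0][j]·H[2][j] = (-1)·(-1) + (1)·(1) + (-1)·(1) + (-1)·(1) + (-1)·(-1) + (-1)·(-1) + (-1)·(1) + (-1)·(1) = 1 + 1 + -1 + -1 + 1 + 1 + -1 + -1 = 0.
So rows 0 and 2 are orthogonal; the diagonal entry equals n = 8.

(1,1) entry = 8; (0,2) entry = 0.


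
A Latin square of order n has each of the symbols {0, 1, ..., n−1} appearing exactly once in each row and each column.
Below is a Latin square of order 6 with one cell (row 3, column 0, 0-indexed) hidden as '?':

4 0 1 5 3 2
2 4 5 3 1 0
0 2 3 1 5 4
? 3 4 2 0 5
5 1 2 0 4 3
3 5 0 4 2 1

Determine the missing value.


Row 3 contains symbols [0, 2, 3, 4, 5] — missing [1].
Column 0 contains symbols [0, 2, 3, 4, 5] — missing [1].
The missing symbol must appear in both missing sets; intersection = [1].
Therefore the hidden value is 1.

Missing value = 1.


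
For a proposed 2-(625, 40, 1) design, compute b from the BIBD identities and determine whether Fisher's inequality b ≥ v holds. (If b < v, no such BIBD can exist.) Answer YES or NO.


b = λv(v − 1)/(k(k − 1)) = 1·625·624/(40·39) = 390000/1560 = 250.
Compare with v = 625: b < v, so Fisher's inequality fails.

NO


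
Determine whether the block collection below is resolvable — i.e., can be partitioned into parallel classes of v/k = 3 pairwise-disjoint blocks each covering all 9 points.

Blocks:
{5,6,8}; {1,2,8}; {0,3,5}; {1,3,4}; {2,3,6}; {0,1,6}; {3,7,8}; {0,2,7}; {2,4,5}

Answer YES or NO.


v = 9, block size k = 3, number of blocks = 9.
For resolvability, blocks must partition into parallel classes of size v/k = 3.
Total blocks must therefore be a multiple of 3: 9 = 3·3 + 0 ⇒ divisible ✓.
Consider block {1,2,8}. The only other block(s) in the collection disjoint from it are {0,3,5} — just 1 block(s). Any parallel class containing {1,2,8} would need 2 other blocks each disjoint from it, so no parallel class of size 3 can contain {1,2,8}.
Since every block must belong to some parallel class in a resolution, the collection cannot be partitioned into parallel classes.
Resolvable? NO.

NO


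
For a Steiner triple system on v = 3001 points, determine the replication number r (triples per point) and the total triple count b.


An STS(v) is a 2-(v, 3, 1) BIBD: block size k = 3, λ = 1.
Replication: r(k − 1) = λ(v − 1) ⇒ r·2 = 3001 − 1 = 3000 ⇒ r = 1500.
Block count: bk = vr ⇒ b·3 = 3001·1500 = 4501500 ⇒ b = 1500500.

r = 1500, b = 1500500.
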